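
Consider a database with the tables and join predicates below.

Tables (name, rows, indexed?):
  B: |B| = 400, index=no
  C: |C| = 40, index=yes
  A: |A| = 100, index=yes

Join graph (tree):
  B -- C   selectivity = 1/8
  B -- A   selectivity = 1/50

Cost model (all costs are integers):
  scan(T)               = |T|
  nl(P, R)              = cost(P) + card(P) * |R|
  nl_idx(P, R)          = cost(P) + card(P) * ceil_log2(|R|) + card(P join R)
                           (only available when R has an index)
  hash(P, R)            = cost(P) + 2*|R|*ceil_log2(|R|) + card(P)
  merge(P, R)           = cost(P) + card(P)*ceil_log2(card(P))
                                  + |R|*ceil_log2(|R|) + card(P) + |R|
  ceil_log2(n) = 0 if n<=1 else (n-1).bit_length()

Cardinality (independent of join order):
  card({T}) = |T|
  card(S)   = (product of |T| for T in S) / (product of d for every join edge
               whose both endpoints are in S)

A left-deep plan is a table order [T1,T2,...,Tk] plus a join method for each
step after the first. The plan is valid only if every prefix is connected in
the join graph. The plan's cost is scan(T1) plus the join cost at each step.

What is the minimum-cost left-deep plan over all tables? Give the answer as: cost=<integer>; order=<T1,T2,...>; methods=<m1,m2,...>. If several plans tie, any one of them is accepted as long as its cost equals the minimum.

Selinger DP (subsets sized 1..n):
  {B}: scan cost=400, card=400
  {C}: scan cost=40, card=40
  {A}: scan cost=100, card=100
  {BC}: card=2000; try (C,hash)→1280, (B,merge)→4320, (C,merge)→4680, (C,nl_idx)→4800, (B,hash)→7280, (B,nl)→16040 …(+1); best=1280 via (C,hash)
  {AB}: card=800; try (A,hash)→2200, (A,nl_idx)→4000, (B,merge)→4900, (A,merge)→5200, (B,hash)→7400, (B,nl)→40100 …(+1); best=2200 via (A,hash)
  {ABC}: card=4000; try (C,hash)→3480, (A,hash)→4680, (C,nl_idx)→11000, (C,merge)→11280, (A,nl_idx)→19280, (A,merge)→26080 …(+2); best=3480 via (C,hash)

cost=3480; order=B,A,C; methods=hash,hash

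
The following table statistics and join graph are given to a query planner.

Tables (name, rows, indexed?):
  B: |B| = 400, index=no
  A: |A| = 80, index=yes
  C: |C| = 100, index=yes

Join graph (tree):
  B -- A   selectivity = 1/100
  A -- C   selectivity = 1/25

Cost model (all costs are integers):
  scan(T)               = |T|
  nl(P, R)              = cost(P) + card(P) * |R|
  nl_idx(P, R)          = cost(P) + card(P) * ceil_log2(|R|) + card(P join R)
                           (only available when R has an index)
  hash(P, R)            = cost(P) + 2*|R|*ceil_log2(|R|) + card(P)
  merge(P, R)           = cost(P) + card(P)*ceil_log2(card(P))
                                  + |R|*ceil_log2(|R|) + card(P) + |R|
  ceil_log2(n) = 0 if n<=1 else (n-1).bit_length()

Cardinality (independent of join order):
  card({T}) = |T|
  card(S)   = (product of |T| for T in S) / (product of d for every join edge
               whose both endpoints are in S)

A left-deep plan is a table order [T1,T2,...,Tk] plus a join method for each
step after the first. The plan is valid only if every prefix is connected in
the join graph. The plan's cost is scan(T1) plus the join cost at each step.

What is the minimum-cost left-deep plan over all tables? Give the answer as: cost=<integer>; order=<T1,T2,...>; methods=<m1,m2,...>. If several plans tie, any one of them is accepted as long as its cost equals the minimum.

cost=3640; order=B,A,C; methods=hash,hash

Selinger DP (subsets sized 1..n):
  {B}: scan cost=400, card=400
  {A}: scan cost=80, card=80
  {C}: scan cost=100, card=100
  {AB}: card=320; try (A,hash)→1920, (A,nl_idx)→3520, (B,merge)→4720, (A,merge)→5040, (B,hash)→7360, (B,nl)→32080 …(+1); best=1920 via (A,hash)
  {AC}: card=320; try (C,nl_idx)→960, (A,nl_idx)→1120, (A,hash)→1320, (C,merge)→1520, (A,merge)→1540, (C,hash)→1560 …(+2); best=960 via (C,nl_idx)
  {ABC}: card=1280; try (C,hash)→3640, (C,nl_idx)→5440, (C,merge)→5920, (B,merge)→8160, (B,hash)→8480, (C,nl)→33920 …(+1); best=3640 via (C,hash)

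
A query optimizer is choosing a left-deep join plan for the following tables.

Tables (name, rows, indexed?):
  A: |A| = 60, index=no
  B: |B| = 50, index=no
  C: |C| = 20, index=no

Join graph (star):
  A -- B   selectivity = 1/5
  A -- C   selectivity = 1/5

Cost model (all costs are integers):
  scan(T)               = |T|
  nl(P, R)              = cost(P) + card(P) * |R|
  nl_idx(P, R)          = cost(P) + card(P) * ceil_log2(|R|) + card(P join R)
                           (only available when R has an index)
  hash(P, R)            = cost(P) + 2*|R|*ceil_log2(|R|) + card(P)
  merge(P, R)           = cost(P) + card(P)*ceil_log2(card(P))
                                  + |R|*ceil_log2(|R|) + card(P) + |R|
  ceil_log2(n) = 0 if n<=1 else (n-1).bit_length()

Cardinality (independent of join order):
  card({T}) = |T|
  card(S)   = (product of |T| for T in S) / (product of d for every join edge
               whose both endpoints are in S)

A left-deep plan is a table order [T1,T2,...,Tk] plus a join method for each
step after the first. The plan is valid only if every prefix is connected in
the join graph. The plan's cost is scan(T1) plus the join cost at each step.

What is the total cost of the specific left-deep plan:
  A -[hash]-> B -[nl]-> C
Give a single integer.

12720

step 1: scan A: cost=60, card=60
step 2: join B via hash
    card(P join B) = 60*50/(5) = 600
    cost = 60 + 2*50*6 + 60 = 720
step 3: join C via nl
    card(P join C) = 600*20/(5) = 2400
    cost = 720 + 600*20 = 12720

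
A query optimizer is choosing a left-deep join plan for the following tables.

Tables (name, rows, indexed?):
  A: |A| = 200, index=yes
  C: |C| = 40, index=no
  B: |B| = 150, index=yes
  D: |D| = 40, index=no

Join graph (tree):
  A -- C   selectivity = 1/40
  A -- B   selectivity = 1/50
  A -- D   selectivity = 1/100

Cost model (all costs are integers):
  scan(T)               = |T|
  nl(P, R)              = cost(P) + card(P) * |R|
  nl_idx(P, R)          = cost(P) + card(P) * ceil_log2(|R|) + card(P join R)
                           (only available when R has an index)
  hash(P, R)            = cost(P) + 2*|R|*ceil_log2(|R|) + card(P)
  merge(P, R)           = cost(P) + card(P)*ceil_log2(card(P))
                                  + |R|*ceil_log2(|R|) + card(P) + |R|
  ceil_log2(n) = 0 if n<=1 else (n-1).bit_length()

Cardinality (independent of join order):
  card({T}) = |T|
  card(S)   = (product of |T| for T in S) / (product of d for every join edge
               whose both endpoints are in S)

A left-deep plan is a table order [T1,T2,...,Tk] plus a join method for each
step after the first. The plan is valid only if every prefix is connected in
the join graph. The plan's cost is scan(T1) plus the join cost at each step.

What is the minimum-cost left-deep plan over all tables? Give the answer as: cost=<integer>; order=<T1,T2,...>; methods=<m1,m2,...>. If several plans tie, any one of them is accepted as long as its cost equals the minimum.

cost=1880; order=D,A,C,B; methods=nl_idx,hash,nl_idx

Selinger DP (subsets sized 1..n):
  {A}: scan cost=200, card=200
  {C}: scan cost=40, card=40
  {B}: scan cost=150, card=150
  {D}: scan cost=40, card=40
  {AC}: card=200; try (A,nl_idx)→560, (C,hash)→880, (A,merge)→2120, (C,merge)→2280, (A,hash)→3280, (A,nl)→8040 …(+1); best=560 via (A,nl_idx)
  {AB}: card=600; try (A,nl_idx)→1950, (B,nl_idx)→2400, (B,hash)→2800, (A,merge)→3300, (B,merge)→3350, (A,hash)→3500 …(+2); best=1950 via (A,nl_idx)
  {AD}: card=80; try (A,nl_idx)→440, (D,hash)→880, (A,merge)→2120, (D,merge)→2280, (A,hash)→3280, (A,nl)→8040 …(+1); best=440 via (A,nl_idx)
  {ABC}: card=600; try (B,nl_idx)→2760, (C,hash)→3030, (B,hash)→3160, (B,merge)→3710, (C,merge)→8830, (C,nl)→25950 …(+1); best=2760 via (B,nl_idx)
  {ACD}: card=80; try (C,hash)→1000, (D,hash)→1240, (C,merge)→1360, (D,merge)→2640, (C,nl)→3640, (D,nl)→8560; best=1000 via (C,hash)
  {ABD}: card=240; try (B,nl_idx)→1320, (B,merge)→2430, (B,hash)→2920, (D,hash)→3030, (D,merge)→8830, (B,nl)→12440 …(+1); best=1320 via (B,nl_idx)
  {ABCD}: card=240; try (B,nl_idx)→1880, (C,hash)→2040, (B,merge)→2990, (B,hash)→3480, (C,merge)→3760, (D,hash)→3840 …(+4); best=1880 via (B,nl_idx)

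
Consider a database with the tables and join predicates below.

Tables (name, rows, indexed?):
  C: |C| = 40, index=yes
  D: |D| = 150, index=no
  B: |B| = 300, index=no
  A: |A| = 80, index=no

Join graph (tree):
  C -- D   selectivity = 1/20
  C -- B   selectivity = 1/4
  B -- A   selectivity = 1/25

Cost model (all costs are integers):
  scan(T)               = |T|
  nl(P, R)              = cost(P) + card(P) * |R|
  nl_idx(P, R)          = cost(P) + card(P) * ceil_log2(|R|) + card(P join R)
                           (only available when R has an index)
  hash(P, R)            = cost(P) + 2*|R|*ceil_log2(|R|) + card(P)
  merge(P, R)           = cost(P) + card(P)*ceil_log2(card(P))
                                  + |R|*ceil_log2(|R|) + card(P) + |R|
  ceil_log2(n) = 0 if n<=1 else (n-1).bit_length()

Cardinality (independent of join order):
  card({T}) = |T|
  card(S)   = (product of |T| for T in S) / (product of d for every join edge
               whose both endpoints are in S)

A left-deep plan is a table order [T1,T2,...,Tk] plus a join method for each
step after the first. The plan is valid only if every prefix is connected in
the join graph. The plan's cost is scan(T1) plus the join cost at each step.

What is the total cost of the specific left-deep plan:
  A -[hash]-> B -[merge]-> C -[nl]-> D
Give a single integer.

1456400

step 1: scan A: cost=80, card=80
step 2: join B via hash
    card(P join B) = 80*300/(25) = 960
    cost = 80 + 2*300*9 + 80 = 5560
step 3: join C via merge
    card(P join C) = 960*40/(4) = 9600
    cost = 5560 + 960*10 + 40*6 + 960 + 40 = 16400
step 4: join D via nl
    card(P join D) = 9600*150/(20) = 72000
    cost = 16400 + 9600*150 = 1456400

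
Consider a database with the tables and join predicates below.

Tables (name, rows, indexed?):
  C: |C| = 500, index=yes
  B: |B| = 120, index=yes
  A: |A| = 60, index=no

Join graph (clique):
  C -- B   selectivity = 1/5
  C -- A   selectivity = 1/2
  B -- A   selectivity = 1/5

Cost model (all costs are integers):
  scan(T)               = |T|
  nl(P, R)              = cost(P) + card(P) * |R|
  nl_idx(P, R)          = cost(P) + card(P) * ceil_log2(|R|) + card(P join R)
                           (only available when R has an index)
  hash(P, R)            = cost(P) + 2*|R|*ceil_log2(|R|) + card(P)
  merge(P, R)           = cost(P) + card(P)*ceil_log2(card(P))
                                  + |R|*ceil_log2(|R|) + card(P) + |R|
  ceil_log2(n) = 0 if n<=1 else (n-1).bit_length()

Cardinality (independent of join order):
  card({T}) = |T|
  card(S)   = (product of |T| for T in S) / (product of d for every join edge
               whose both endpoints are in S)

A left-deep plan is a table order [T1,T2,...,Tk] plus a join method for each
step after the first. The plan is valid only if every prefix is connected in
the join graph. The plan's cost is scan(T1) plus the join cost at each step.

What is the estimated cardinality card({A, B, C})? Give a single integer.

Tables in S: A(60), B(120), C(500)
Edges inside S: C-B(d=5), C-A(d=2), B-A(d=5)
numerator = 60 * 120 * 500 = 3600000
denominator = 5 * 2 * 5 = 50
card(S) = 3600000 / 50 = 72000

72000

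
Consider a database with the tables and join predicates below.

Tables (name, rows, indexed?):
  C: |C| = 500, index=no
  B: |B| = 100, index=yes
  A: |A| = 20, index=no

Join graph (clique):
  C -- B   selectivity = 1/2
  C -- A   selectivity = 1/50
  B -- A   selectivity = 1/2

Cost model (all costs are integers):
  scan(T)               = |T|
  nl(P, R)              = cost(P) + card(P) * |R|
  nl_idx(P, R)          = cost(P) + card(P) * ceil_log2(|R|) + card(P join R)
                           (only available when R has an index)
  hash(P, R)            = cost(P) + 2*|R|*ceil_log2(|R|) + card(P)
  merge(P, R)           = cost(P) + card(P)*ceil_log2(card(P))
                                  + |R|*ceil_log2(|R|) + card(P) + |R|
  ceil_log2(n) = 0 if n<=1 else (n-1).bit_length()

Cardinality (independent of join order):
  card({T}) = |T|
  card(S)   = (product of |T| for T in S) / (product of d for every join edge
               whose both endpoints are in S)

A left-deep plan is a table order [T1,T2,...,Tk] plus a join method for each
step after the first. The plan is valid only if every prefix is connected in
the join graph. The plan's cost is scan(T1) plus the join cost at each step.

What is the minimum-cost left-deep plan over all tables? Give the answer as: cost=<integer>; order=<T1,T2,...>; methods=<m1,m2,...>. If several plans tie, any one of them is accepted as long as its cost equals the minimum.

cost=2800; order=C,A,B; methods=hash,hash

Selinger DP (subsets sized 1..n):
  {C}: scan cost=500, card=500
  {B}: scan cost=100, card=100
  {A}: scan cost=20, card=20
  {BC}: card=25000; try (B,hash)→2400, (C,merge)→5900, (B,merge)→6300, (C,hash)→9200, (B,nl_idx)→29000, (C,nl)→50100 …(+1); best=2400 via (B,hash)
  {AC}: card=200; try (A,hash)→1200, (C,merge)→5140, (A,merge)→5620, (C,hash)→9040, (C,nl)→10020, (A,nl)→10500; best=1200 via (A,hash)
  {AB}: card=1000; try (A,hash)→400, (B,merge)→940, (A,merge)→1020, (B,nl_idx)→1160, (B,hash)→1440, (B,nl)→2020 …(+1); best=400 via (A,hash)
  {ABC}: card=5000; try (B,hash)→2800, (B,merge)→3800, (B,nl_idx)→7600, (C,hash)→10400, (C,merge)→16400, (B,nl)→21200 …(+4); best=2800 via (B,hash)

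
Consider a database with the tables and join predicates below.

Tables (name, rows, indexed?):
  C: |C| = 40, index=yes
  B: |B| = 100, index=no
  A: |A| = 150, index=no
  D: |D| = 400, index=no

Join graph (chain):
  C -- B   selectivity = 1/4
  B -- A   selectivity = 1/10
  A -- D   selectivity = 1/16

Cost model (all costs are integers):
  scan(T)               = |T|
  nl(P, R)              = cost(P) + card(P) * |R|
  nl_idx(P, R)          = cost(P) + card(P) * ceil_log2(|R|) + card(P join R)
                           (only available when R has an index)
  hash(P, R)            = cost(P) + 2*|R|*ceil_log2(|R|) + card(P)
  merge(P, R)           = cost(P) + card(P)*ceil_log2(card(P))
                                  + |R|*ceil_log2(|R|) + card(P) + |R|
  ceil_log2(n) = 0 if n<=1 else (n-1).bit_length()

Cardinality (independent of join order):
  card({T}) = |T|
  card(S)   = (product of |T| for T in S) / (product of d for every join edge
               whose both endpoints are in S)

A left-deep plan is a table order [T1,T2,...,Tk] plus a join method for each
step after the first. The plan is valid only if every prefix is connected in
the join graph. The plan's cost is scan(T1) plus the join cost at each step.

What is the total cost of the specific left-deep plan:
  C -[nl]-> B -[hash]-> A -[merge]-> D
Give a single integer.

236440

step 1: scan C: cost=40, card=40
step 2: join B via nl
    card(P join B) = 40*100/(4) = 1000
    cost = 40 + 40*100 = 4040
step 3: join A via hash
    card(P join A) = 1000*150/(10) = 15000
    cost = 4040 + 2*150*8 + 1000 = 7440
step 4: join D via merge
    card(P join D) = 15000*400/(16) = 375000
    cost = 7440 + 15000*14 + 400*9 + 15000 + 400 = 236440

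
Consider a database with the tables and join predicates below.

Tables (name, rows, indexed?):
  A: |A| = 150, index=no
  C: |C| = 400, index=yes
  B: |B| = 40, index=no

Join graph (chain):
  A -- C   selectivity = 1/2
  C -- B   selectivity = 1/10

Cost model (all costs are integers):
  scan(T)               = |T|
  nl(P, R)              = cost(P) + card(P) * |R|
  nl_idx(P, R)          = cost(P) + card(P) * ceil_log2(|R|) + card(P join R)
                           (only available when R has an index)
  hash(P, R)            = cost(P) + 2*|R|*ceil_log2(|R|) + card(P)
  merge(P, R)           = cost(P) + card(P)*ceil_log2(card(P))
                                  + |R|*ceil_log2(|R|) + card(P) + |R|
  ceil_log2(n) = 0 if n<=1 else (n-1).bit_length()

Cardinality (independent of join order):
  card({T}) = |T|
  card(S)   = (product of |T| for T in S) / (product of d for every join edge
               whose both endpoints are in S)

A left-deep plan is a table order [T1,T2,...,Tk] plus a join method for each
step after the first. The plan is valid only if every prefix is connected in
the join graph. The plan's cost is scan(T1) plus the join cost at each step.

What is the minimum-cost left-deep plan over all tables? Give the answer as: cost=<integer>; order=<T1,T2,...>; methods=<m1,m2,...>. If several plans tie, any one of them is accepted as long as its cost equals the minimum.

Selinger DP (subsets sized 1..n):
  {A}: scan cost=150, card=150
  {C}: scan cost=400, card=400
  {B}: scan cost=40, card=40
  {AC}: card=30000; try (A,hash)→3200, (C,merge)→5500, (A,merge)→5750, (C,hash)→7500, (C,nl_idx)→31500, (C,nl)→60150 …(+1); best=3200 via (A,hash)
  {BC}: card=1600; try (B,hash)→1280, (C,nl_idx)→2000, (C,merge)→4320, (B,merge)→4680, (C,hash)→7280, (C,nl)→16040 …(+1); best=1280 via (B,hash)
  {ABC}: card=120000; try (A,hash)→5280, (A,merge)→21830, (B,hash)→33680, (A,nl)→241280, (B,merge)→483480, (B,nl)→1203200; best=5280 via (A,hash)

cost=5280; order=C,B,A; methods=hash,hash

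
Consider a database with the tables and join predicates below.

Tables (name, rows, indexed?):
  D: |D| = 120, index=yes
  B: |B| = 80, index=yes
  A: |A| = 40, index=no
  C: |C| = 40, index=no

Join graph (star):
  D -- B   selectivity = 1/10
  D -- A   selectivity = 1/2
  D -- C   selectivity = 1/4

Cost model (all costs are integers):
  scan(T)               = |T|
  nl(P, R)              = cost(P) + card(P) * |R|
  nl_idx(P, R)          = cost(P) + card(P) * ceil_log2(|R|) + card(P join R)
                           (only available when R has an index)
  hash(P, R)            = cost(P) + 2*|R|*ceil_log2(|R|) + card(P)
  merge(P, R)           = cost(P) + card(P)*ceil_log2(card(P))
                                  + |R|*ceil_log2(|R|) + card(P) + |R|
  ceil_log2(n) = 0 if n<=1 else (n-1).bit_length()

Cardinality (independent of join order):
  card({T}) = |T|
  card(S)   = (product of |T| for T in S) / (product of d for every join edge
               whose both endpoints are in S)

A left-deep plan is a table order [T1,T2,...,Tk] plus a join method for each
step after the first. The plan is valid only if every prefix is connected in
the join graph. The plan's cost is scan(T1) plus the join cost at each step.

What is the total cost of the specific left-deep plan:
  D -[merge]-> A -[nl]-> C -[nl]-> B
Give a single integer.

2017360

step 1: scan D: cost=120, card=120
step 2: join A via merge
    card(P join A) = 120*40/(2) = 2400
    cost = 120 + 120*7 + 40*6 + 120 + 40 = 1360
step 3: join C via nl
    card(P join C) = 2400*40/(4) = 24000
    cost = 1360 + 2400*40 = 97360
step 4: join B via nl
    card(P join B) = 24000*80/(10) = 192000
    cost = 97360 + 24000*80 = 2017360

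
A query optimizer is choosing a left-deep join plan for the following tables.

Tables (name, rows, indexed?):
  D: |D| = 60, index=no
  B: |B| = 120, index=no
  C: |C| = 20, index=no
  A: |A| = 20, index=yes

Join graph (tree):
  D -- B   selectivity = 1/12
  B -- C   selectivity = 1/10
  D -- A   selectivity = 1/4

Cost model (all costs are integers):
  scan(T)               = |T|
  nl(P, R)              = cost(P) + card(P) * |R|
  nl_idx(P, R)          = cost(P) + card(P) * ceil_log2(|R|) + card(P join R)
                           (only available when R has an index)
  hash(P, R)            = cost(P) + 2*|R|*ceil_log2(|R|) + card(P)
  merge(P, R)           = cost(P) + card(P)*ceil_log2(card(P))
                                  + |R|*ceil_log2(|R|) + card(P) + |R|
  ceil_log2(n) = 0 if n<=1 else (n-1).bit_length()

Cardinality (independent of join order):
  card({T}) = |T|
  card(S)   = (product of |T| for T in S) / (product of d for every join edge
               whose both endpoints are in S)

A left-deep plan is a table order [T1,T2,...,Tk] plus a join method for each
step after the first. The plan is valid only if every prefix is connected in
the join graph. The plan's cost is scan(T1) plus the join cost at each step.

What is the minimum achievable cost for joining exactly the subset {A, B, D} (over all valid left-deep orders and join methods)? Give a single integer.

1760

Selinger DP over subsets of {A,B,D}:
  {D}: scan cost=60, card=60
  {B}: scan cost=120, card=120
  {A}: scan cost=20, card=20
  {BD}: card=600; try (D,hash)→960, (B,merge)→1440, (D,merge)→1500, (B,hash)→1800, (B,nl)→7260, (D,nl)→7320; best=960 via (D,hash)
  {AD}: card=300; try (A,hash)→320, (D,merge)→560, (A,merge)→600, (A,nl_idx)→660, (D,hash)→760, (D,nl)→1220 …(+1); best=320 via (A,hash)
  {ABD}: card=3000; try (A,hash)→1760, (B,hash)→2300, (B,merge)→4280, (A,nl_idx)→6960, (A,merge)→7680, (A,nl)→12960 …(+1); best=1760 via (A,hash)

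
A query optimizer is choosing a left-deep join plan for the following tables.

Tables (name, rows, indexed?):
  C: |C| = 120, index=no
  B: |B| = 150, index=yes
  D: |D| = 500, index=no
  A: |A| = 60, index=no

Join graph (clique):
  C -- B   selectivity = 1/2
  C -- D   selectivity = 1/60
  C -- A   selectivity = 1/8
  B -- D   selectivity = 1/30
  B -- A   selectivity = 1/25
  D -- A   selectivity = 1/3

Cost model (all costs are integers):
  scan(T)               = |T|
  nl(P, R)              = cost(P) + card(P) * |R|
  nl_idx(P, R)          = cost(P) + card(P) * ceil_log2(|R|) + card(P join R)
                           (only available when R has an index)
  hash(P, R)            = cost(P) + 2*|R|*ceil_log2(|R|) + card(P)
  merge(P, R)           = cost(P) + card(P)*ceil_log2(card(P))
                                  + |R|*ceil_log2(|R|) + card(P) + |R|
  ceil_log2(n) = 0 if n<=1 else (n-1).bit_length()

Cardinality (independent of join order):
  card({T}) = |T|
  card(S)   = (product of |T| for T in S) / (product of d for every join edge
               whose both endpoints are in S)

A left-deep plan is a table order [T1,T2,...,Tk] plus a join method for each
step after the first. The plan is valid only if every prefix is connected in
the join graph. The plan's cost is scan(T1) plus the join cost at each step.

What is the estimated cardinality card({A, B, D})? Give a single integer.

2000

Tables in S: A(60), B(150), D(500)
Edges inside S: B-D(d=30), B-A(d=25), D-A(d=3)
numerator = 60 * 150 * 500 = 4500000
denominator = 30 * 25 * 3 = 2250
card(S) = 4500000 / 2250 = 2000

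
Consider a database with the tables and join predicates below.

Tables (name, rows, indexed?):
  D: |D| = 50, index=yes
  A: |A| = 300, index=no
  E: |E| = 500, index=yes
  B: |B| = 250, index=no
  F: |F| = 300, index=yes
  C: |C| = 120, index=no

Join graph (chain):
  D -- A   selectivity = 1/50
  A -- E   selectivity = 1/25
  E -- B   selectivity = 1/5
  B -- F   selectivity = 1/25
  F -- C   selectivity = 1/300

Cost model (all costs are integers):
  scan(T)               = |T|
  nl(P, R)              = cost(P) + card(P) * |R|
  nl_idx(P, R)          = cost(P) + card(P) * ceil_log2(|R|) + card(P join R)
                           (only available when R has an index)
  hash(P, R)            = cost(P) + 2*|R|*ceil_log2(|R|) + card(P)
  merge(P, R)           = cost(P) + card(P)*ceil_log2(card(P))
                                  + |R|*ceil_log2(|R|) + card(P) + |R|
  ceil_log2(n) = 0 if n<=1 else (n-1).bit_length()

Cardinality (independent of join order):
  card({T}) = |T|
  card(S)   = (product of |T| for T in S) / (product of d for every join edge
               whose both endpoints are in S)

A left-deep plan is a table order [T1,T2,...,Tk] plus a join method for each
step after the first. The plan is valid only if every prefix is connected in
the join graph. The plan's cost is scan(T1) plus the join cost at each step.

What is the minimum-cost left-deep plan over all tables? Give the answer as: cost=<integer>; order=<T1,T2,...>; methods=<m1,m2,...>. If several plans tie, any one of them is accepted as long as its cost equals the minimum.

Selinger DP (subsets sized 1..n):
  {D}: scan cost=50, card=50
  {A}: scan cost=300, card=300
  {E}: scan cost=500, card=500
  {B}: scan cost=250, card=250
  {F}: scan cost=300, card=300
  {C}: scan cost=120, card=120
  {AD}: card=300; try (D,hash)→1200, (D,nl_idx)→2400, (A,merge)→3400, (D,merge)→3650, (A,hash)→5500, (A,nl)→15050 …(+1); best=1200 via (D,hash)
  {AE}: card=6000; try (A,hash)→6400, (E,merge)→8300, (A,merge)→8500, (E,nl_idx)→9000, (E,hash)→9600, (E,nl)→150300 …(+1); best=6400 via (A,hash)
  {BE}: card=25000; try (B,hash)→5000, (E,merge)→7500, (B,merge)→7750, (E,hash)→9500, (E,nl_idx)→27500, (E,nl)→125250 …(+1); best=5000 via (B,hash)
  {BF}: card=3000; try (B,hash)→4600, (F,merge)→5500, (F,nl_idx)→5500, (B,merge)→5550, (F,hash)→5900, (F,nl)→75250 …(+1); best=4600 via (B,hash)
  {CF}: card=120; try (F,nl_idx)→1320, (C,hash)→2280, (F,merge)→4080, (C,merge)→4260, (F,hash)→5640, (F,nl)→36120 …(+1); best=1320 via (F,nl_idx)
  {ADE}: card=6000; try (E,merge)→9200, (E,nl_idx)→9900, (E,hash)→10500, (D,hash)→13000, (D,nl_idx)→48400, (D,merge)→90750 …(+2); best=9200 via (E,merge)
  {ABE}: card=300000; try (B,hash)→16400, (A,hash)→35400, (B,merge)→92650, (A,merge)→408000, (B,nl)→1506400, (A,nl)→7505000; best=16400 via (B,hash)
  {BEF}: card=300000; try (E,hash)→16600, (F,hash)→35400, (E,merge)→48600, (E,nl_idx)→331600, (F,merge)→408000, (F,nl_idx)→530000 …(+2); best=16600 via (E,hash)
  {BCF}: card=1200; try (B,merge)→4530, (B,hash)→5440, (C,hash)→9280, (B,nl)→31320, (C,merge)→44560, (C,nl)→364600; best=4530 via (B,merge)
  {ABDE}: card=300000; try (B,hash)→19200, (B,merge)→95450, (D,hash)→317000, (B,nl)→1509200, (D,nl_idx)→2116400, (D,merge)→6016750 …(+1); best=19200 via (B,hash)
  {ABEF}: card=3600000; try (F,hash)→321800, (A,hash)→322000, (F,merge)→6019400, (A,merge)→6019600, (F,nl_idx)→6316400, (F,nl)→90016400 …(+1); best=321800 via (F,hash)
  {BCEF}: card=120000; try (E,hash)→14730, (E,merge)→23930, (E,nl_idx)→135330, (C,hash)→318280, (E,nl)→604530, (C,merge)→6017560 …(+1); best=14730 via (E,hash)
  {ABDEF}: card=3600000; try (F,hash)→324600, (D,hash)→3922400, (F,merge)→6022200, (F,nl_idx)→6319200, (D,nl_idx)→25521800, (D,merge)→83122150 …(+2); best=324600 via (F,hash)
  {ABCEF}: card=1440000; try (A,hash)→140130, (A,merge)→2177730, (C,hash)→3923480, (A,nl)→36014730, (C,merge)→83122760, (C,nl)→432321800; best=140130 via (A,hash)
  {ABCDEF}: card=1440000; try (D,hash)→1580730, (C,hash)→3926280, (D,nl_idx)→10220130, (D,merge)→31820480, (D,nl)→72140130, (C,merge)→83125560 …(+1); best=1580730 via (D,hash)

cost=1580730; order=C,F,B,E,A,D; methods=nl_idx,merge,hash,hash,hash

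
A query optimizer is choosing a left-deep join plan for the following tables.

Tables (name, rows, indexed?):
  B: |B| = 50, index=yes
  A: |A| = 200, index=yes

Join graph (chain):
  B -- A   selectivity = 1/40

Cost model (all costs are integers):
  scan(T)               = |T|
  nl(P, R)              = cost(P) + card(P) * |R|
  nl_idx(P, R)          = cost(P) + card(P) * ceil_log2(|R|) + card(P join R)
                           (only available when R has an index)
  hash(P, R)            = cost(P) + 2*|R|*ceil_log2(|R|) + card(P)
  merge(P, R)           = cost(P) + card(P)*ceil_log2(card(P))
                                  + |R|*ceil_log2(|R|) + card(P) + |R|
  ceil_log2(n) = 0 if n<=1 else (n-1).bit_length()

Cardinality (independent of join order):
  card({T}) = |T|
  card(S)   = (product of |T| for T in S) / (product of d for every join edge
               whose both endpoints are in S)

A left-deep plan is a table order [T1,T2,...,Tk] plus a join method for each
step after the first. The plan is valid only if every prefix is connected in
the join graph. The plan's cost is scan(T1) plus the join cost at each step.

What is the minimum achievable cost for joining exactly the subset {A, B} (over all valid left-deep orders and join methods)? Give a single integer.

Selinger DP over subsets of {A,B}:
  {B}: scan cost=50, card=50
  {A}: scan cost=200, card=200
  {AB}: card=250; try (A,nl_idx)→700, (B,hash)→1000, (B,nl_idx)→1650, (A,merge)→2200, (B,merge)→2350, (A,hash)→3300 …(+2); best=700 via (A,nl_idx)

700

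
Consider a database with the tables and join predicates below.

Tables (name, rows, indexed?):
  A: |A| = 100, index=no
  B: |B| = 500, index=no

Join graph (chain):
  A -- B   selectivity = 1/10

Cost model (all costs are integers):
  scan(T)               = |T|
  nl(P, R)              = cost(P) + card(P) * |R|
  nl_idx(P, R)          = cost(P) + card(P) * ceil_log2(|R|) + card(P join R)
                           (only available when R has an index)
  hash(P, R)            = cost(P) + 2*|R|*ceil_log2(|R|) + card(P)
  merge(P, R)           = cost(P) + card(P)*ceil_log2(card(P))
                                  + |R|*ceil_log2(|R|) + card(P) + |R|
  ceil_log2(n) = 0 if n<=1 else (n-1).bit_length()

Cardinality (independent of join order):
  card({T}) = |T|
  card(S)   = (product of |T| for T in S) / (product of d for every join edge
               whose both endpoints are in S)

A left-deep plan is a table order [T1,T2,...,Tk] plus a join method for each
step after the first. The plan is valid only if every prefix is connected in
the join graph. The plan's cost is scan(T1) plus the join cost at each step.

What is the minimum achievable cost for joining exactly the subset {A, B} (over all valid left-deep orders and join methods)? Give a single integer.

2400

Selinger DP over subsets of {A,B}:
  {A}: scan cost=100, card=100
  {B}: scan cost=500, card=500
  {AB}: card=5000; try (A,hash)→2400, (B,merge)→5900, (A,merge)→6300, (B,hash)→9200, (B,nl)→50100, (A,nl)→50500; best=2400 via (A,hash)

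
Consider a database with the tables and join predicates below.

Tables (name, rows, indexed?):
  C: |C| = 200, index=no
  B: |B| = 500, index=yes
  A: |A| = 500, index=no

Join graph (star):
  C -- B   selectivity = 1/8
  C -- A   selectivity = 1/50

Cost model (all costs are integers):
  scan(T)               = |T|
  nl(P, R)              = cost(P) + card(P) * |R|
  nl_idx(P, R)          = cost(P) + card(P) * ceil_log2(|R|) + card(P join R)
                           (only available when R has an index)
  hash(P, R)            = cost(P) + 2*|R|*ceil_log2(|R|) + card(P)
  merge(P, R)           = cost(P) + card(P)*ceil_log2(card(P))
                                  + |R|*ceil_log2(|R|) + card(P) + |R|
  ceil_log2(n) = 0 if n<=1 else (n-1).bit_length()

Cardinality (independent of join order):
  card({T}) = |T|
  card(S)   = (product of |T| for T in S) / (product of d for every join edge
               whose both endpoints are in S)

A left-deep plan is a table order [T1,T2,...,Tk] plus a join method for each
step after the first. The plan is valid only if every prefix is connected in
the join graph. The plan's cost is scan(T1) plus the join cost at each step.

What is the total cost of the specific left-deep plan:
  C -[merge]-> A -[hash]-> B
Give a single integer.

step 1: scan C: cost=200, card=200
step 2: join A via merge
    card(P join A) = 200*500/(50) = 2000
    cost = 200 + 200*8 + 500*9 + 200 + 500 = 7000
step 3: join B via hash
    card(P join B) = 2000*500/(8) = 125000
    cost = 7000 + 2*500*9 + 2000 = 18000

18000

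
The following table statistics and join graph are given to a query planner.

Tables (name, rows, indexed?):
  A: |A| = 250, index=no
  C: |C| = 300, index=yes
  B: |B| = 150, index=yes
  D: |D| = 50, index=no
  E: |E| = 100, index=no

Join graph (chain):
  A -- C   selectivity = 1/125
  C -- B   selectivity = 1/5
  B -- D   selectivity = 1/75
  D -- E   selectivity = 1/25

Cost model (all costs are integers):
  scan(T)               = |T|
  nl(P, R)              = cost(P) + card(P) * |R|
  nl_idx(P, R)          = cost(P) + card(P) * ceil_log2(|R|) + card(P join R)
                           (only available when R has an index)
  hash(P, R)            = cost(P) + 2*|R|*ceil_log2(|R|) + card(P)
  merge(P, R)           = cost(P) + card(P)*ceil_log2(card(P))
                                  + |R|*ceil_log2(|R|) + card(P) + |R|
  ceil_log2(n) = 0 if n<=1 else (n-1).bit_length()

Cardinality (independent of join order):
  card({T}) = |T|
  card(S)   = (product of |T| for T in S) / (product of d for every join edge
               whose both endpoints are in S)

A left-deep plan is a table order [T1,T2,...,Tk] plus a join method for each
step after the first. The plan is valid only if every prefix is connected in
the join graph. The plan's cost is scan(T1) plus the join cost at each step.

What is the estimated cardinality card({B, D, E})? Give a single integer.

Tables in S: B(150), D(50), E(100)
Edges inside S: B-D(d=75), D-E(d=25)
numerator = 150 * 50 * 100 = 750000
denominator = 75 * 25 = 1875
card(S) = 750000 / 1875 = 400

400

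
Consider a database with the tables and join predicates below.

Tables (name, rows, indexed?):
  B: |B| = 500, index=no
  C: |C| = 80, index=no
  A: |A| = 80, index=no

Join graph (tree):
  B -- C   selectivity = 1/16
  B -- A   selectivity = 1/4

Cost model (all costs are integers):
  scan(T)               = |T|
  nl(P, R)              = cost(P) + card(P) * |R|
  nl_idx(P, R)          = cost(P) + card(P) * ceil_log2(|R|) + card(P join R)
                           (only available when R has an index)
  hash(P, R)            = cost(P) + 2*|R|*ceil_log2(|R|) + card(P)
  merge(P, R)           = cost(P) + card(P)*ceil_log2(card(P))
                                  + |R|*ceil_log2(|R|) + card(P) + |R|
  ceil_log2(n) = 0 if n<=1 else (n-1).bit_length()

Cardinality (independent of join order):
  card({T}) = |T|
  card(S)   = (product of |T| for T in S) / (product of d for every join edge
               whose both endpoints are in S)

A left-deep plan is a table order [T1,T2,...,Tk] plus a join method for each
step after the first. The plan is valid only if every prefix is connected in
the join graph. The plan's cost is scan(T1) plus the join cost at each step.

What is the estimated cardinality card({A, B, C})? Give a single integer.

Tables in S: A(80), B(500), C(80)
Edges inside S: B-C(d=16), B-A(d=4)
numerator = 80 * 500 * 80 = 3200000
denominator = 16 * 4 = 64
card(S) = 3200000 / 64 = 50000

50000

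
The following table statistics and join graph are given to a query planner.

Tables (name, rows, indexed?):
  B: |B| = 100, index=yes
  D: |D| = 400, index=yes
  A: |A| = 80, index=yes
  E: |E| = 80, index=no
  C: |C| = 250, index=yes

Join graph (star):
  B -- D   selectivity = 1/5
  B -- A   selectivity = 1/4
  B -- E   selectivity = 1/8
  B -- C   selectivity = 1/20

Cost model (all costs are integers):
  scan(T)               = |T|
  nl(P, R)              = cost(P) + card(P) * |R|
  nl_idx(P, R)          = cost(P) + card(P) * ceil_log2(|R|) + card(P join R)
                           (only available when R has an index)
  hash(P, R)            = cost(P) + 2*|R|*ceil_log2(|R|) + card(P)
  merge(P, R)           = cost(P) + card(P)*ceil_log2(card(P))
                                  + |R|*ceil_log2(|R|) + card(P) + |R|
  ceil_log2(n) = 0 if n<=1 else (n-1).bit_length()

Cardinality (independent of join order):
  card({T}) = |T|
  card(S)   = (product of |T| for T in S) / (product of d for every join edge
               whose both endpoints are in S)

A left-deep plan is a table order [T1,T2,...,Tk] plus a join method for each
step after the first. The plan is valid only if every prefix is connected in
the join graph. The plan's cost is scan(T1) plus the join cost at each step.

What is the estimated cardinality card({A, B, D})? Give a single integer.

Tables in S: A(80), B(100), D(400)
Edges inside S: B-D(d=5), B-A(d=4)
numerator = 80 * 100 * 400 = 3200000
denominator = 5 * 4 = 20
card(S) = 3200000 / 20 = 160000

160000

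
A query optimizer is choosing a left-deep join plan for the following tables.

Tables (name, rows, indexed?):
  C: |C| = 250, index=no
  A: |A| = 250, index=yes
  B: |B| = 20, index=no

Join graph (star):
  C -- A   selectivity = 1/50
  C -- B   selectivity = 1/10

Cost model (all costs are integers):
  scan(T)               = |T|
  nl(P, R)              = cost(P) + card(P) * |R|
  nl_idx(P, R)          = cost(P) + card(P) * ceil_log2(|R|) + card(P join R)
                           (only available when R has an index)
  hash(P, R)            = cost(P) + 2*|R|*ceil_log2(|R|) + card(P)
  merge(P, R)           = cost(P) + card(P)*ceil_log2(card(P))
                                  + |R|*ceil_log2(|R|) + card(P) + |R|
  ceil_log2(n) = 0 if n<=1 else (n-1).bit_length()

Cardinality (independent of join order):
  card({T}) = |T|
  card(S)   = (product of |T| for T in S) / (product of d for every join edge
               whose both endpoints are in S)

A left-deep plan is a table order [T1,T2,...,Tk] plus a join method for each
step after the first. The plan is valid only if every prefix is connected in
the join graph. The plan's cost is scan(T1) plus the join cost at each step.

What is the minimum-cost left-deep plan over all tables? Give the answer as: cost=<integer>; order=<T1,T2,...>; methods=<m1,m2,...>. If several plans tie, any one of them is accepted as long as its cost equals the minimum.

Selinger DP (subsets sized 1..n):
  {C}: scan cost=250, card=250
  {A}: scan cost=250, card=250
  {B}: scan cost=20, card=20
  {AC}: card=1250; try (A,nl_idx)→3500, (C,hash)→4500, (A,hash)→4500, (C,merge)→4750, (A,merge)→4750, (C,nl)→62750 …(+1); best=3500 via (A,nl_idx)
  {BC}: card=500; try (B,hash)→700, (C,merge)→2390, (B,merge)→2620, (C,hash)→4040, (C,nl)→5020, (B,nl)→5250; best=700 via (B,hash)
  {ABC}: card=2500; try (B,hash)→4950, (A,hash)→5200, (A,nl_idx)→7200, (A,merge)→7950, (B,merge)→18620, (B,nl)→28500 …(+1); best=4950 via (B,hash)

cost=4950; order=C,A,B; methods=nl_idx,hash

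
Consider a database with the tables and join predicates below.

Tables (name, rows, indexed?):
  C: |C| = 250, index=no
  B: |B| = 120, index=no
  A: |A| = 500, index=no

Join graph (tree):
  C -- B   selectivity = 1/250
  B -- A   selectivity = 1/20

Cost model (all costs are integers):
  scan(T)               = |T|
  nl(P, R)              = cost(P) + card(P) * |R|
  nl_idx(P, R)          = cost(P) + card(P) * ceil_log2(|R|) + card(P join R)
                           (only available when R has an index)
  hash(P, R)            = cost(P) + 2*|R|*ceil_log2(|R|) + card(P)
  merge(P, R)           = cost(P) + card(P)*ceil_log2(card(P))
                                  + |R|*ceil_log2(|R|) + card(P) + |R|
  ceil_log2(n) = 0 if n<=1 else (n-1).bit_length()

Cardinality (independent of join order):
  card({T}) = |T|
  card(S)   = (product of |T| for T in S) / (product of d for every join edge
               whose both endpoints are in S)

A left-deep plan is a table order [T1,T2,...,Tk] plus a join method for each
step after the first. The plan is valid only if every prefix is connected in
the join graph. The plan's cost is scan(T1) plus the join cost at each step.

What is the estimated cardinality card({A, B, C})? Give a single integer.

Tables in S: A(500), B(120), C(250)
Edges inside S: C-B(d=250), B-A(d=20)
numerator = 500 * 120 * 250 = 15000000
denominator = 250 * 20 = 5000
card(S) = 15000000 / 5000 = 3000

3000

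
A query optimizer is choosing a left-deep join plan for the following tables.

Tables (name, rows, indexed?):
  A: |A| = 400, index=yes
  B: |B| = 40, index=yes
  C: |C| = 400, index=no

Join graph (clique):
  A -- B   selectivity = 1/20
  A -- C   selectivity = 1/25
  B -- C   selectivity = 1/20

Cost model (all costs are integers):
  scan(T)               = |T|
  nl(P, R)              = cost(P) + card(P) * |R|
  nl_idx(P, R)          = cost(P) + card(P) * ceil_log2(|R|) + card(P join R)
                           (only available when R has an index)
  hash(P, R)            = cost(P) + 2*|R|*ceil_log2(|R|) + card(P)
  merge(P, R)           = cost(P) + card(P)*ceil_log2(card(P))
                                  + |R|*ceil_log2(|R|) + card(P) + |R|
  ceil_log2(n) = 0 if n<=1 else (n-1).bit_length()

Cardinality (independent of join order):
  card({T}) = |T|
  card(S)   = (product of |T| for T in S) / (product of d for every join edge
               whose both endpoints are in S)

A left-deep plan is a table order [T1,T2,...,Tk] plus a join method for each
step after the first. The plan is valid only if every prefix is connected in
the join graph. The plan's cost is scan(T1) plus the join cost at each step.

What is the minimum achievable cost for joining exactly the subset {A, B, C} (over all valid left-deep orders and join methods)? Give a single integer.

Selinger DP over subsets of {A,B,C}:
  {A}: scan cost=400, card=400
  {B}: scan cost=40, card=40
  {C}: scan cost=400, card=400
  {AB}: card=800; try (A,nl_idx)→1200, (B,hash)→1280, (B,nl_idx)→3600, (A,merge)→4320, (B,merge)→4680, (A,hash)→7280 …(+2); best=1200 via (A,nl_idx)
  {AC}: card=6400; try (C,hash)→8000, (A,hash)→8000, (C,merge)→8400, (A,merge)→8400, (A,nl_idx)→10400, (C,nl)→160400 …(+1); best=8000 via (C,hash)
  {BC}: card=800; try (B,hash)→1280, (B,nl_idx)→3600, (C,merge)→4320, (B,merge)→4680, (C,hash)→7280, (C,nl)→16040 …(+1); best=1280 via (B,hash)
  {ABC}: card=640; try (A,nl_idx)→9120, (C,hash)→9200, (A,hash)→9280, (C,merge)→14000, (A,merge)→14080, (B,hash)→14880 …(+5); best=9120 via (A,nl_idx)

9120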